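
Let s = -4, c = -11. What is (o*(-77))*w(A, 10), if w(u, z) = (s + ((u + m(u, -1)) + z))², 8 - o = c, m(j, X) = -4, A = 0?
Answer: -5852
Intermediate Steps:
o = 19 (o = 8 - 1*(-11) = 8 + 11 = 19)
w(u, z) = (-8 + u + z)² (w(u, z) = (-4 + ((u - 4) + z))² = (-4 + ((-4 + u) + z))² = (-4 + (-4 + u + z))² = (-8 + u + z)²)
(o*(-77))*w(A, 10) = (19*(-77))*(-8 + 0 + 10)² = -1463*2² = -1463*4 = -5852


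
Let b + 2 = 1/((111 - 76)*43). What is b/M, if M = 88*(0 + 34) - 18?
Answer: -3009/4475870 ≈ -0.00067227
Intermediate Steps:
M = 2974 (M = 88*34 - 18 = 2992 - 18 = 2974)
b = -3009/1505 (b = -2 + 1/((111 - 76)*43) = -2 + 1/(35*43) = -2 + 1/1505 = -3009/1505 ≈ -1.9993)
b/M = -3009/1505/2974 = -3009/1505*1/2974 = -3009/4475870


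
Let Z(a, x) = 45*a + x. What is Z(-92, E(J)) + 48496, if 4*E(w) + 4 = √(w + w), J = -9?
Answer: 44355 + 3*I*√2/4 ≈ 44355.0 + 1.0607*I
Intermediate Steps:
E(w) = -1 + √2*√w/4 (E(w) = -1 + √(w + w)/4 = -1 + √(2*w)/4 = -1 + (√2*√w)/4 = -1 + √2*√w/4)
Z(a, x) = x + 45*a
Z(-92, E(J)) + 48496 = ((-1 + √2*√(-9)/4) + 45*(-92)) + 48496 = ((-1 + √2*(3*I)/4) - 4140) + 48496 = ((-1 + 3*I*√2/4) - 4140) + 48496 = (-4141 + 3*I*√2/4) + 48496 = 44355 + 3*I*√2/4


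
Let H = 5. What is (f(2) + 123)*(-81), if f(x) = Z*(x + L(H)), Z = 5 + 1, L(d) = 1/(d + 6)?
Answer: -120771/11 ≈ -10979.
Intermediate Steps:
L(d) = 1/(6 + d)
Z = 6
f(x) = 6/11 + 6*x (f(x) = 6*(x + 1/(6 + 5)) = 6*(x + 1/11) = 6*(1/11 + x) = 6/11 + 6*x)
(f(2) + 123)*(-81) = ((6/11 + 6*2) + 123)*(-81) = ((6/11 + 12) + 123)*(-81) = (138/11 + 123)*(-81) = (1491/11)*(-81) = -120771/11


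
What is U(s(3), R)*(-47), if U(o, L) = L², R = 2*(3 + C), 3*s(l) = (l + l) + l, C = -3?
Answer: 0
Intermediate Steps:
s(l) = l (s(l) = ((l + l) + l)/3 = (2*l + l)/3 = (3*l)/3 = l)
R = 0 (R = 2*(3 - 3) = 2*0 = 0)
U(s(3), R)*(-47) = 0²*(-47) = 0*(-47) = 0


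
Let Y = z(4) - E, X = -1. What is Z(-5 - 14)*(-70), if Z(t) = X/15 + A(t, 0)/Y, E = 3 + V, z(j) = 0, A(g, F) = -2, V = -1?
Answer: -196/3 ≈ -65.333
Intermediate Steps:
E = 2 (E = 3 - 1 = 2)
Y = -2 (Y = 0 - 1*2 = 0 - 2 = -2)
Z(t) = 14/15 (Z(t) = -1/15 - 2/(-2) = -1*1/15 - 2*(-½) = -1/15 + 1 = 14/15)
Z(-5 - 14)*(-70) = (14/15)*(-70) = -196/3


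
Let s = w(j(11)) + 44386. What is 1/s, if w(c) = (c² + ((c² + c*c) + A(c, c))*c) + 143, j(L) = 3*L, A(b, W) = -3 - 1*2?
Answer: 1/117327 ≈ 8.5232e-6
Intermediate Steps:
A(b, W) = -5 (A(b, W) = -3 - 2 = -5)
w(c) = 143 + c² + c*(-5 + 2*c²) (w(c) = (c² + ((c² + c*c) - 5)*c) + 143 = (c² + ((c² + c²) - 5)*c) + 143 = (c² + (2*c² - 5)*c) + 143 = (c² + (-5 + 2*c²)*c) + 143 = (c² + c*(-5 + 2*c²)) + 143 = 143 + c² + c*(-5 + 2*c²))
s = 117327 (s = (143 + (3*11)² - 15*11 + 2*(3*11)³) + 44386 = (143 + 33² - 5*33 + 2*33³) + 44386 = (143 + 1089 - 165 + 2*35937) + 44386 = (143 + 1089 - 165 + 71874) + 44386 = 72941 + 44386 = 117327)
1/s = 1/117327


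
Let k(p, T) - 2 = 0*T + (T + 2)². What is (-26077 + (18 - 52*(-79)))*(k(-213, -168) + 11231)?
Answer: -851457339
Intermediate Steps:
k(p, T) = 2 + (2 + T)² (k(p, T) = 2 + (0*T + (T + 2)²) = 2 + (0 + (2 + T)²) = 2 + (2 + T)²)
(-26077 + (18 - 52*(-79)))*(k(-213, -168) + 11231) = (-26077 + (18 - 52*(-79)))*((2 + (2 - 168)²) + 11231) = (-26077 + (18 + 4108))*((2 + (-166)²) + 11231) = (-26077 + 4126)*((2 + 27556) + 11231) = -21951*(27558 + 11231) = -21951*38789 = -851457339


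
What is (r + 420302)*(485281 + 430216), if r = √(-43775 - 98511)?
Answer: 384785220094 + 915497*I*√142286 ≈ 3.8479e+11 + 3.4533e+8*I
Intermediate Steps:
r = I*√142286 (r = √(-142286) = I*√142286 ≈ 377.21*I)
(r + 420302)*(485281 + 430216) = (I*√142286 + 420302)*(485281 + 430216) = (420302 + I*√142286)*915497 = 384785220094 + 915497*I*√142286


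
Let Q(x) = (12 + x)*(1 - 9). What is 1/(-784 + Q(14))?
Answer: -1/992 ≈ -0.0010081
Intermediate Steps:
Q(x) = -96 - 8*x (Q(x) = (12 + x)*(-8) = -96 - 8*x)
1/(-784 + Q(14)) = 1/(-784 + (-96 - 8*14)) = 1/(-784 + (-96 - 112)) = 1/(-784 - 208) = 1/(-992) = -1/992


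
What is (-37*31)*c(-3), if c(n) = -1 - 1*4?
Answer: 5735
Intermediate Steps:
c(n) = -5 (c(n) = -1 - 4 = -5)
(-37*31)*c(-3) = -37*31*(-5) = -1147*(-5) = 5735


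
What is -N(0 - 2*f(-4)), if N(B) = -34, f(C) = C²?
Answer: 34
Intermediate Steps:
-N(0 - 2*f(-4)) = -1*(-34) = 34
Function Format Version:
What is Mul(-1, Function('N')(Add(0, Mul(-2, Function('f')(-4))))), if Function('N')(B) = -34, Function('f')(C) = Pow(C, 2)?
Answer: 34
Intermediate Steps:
Mul(-1, Function('N')(Add(0, Mul(-2, Function('f')(-4))))) = Mul(-1, -34) = 34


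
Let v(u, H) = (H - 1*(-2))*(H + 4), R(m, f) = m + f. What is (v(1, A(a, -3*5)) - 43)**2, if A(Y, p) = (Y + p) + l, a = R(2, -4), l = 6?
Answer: 400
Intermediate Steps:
R(m, f) = f + m
a = -2 (a = -4 + 2 = -2)
A(Y, p) = 6 + Y + p (A(Y, p) = (Y + p) + 6 = 6 + Y + p)
v(u, H) = (2 + H)*(4 + H) (v(u, H) = (H + 2)*(4 + H) = (2 + H)*(4 + H))
(v(1, A(a, -3*5)) - 43)**2 = ((8 + (6 - 2 - 3*5)**2 + 6*(6 - 2 - 3*5)) - 43)**2 = ((8 + (6 - 2 - 15)**2 + 6*(6 - 2 - 15)) - 43)**2 = ((8 + (-11)**2 + 6*(-11)) - 43)**2 = ((8 + 121 - 66) - 43)**2 = (63 - 43)**2 = 20**2 = 400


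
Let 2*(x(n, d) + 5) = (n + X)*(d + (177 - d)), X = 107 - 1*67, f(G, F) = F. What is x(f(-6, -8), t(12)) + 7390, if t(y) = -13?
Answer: 10217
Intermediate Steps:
X = 40 (X = 107 - 67 = 40)
x(n, d) = 3535 + 177*n/2 (x(n, d) = -5 + ((n + 40)*(d + (177 - d)))/2 = -5 + ((40 + n)*177)/2 = -5 + (7080 + 177*n)/2 = -5 + (3540 + 177*n/2) = 3535 + 177*n/2)
x(f(-6, -8), t(12)) + 7390 = (3535 + (177/2)*(-8)) + 7390 = (3535 - 708) + 7390 = 2827 + 7390 = 10217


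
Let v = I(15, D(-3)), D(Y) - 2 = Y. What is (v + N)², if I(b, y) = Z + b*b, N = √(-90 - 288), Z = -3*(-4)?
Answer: 55791 + 1422*I*√42 ≈ 55791.0 + 9215.6*I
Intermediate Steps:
D(Y) = 2 + Y
Z = 12
N = 3*I*√42 (N = √(-378) = 3*I*√42 ≈ 19.442*I)
I(b, y) = 12 + b² (I(b, y) = 12 + b*b = 12 + b²)
v = 237 (v = 12 + 15² = 12 + 225 = 237)
(v + N)² = (237 + 3*I*√42)²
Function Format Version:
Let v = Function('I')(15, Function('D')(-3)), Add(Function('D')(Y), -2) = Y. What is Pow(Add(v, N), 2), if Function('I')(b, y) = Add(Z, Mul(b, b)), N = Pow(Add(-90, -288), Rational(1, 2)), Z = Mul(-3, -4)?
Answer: Add(55791, Mul(1422, I, Pow(42, Rational(1, 2)))) ≈ Add(55791., Mul(9215.6, I))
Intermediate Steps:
Function('D')(Y) = Add(2, Y)
Z = 12
N = Mul(3, I, Pow(42, Rational(1, 2))) (N = Pow(-378, Rational(1, 2)) = Mul(3, I, Pow(42, Rational(1, 2))) ≈ Mul(19.442, I))
Function('I')(b, y) = Add(12, Pow(b, 2)) (Function('I')(b, y) = Add(12, Mul(b, b)) = Add(12, Pow(b, 2)))
v = 237 (v = Add(12, Pow(15, 2)) = Add(12, 225) = 237)
Pow(Add(v, N), 2) = Pow(Add(237, Mul(3, I, Pow(42, Rational(1, 2)))), 2)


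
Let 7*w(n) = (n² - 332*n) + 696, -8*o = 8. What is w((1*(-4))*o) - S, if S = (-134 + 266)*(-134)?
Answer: 17600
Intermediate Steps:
o = -1 (o = -⅛*8 = -1)
S = -17688 (S = 132*(-134) = -17688)
w(n) = 696/7 - 332*n/7 + n²/7 (w(n) = ((n² - 332*n) + 696)/7 = (696 + n² - 332*n)/7 = 696/7 - 332*n/7 + n²/7)
w((1*(-4))*o) - S = (696/7 - 332*1*(-4)*(-1)/7 + ((1*(-4))*(-1))²/7) - 1*(-17688) = (696/7 - (-1328)*(-1)/7 + (-4*(-1))²/7) + 17688 = (696/7 - 332/7*4 + (⅐)*4²) + 17688 = (696/7 - 1328/7 + (⅐)*16) + 17688 = (696/7 - 1328/7 + 16/7) + 17688 = -88 + 17688 = 17600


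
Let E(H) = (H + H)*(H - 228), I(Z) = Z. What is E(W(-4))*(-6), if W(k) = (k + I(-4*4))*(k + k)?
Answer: 130560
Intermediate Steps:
W(k) = 2*k*(-16 + k) (W(k) = (k - 4*4)*(k + k) = (k - 16)*(2*k) = (-16 + k)*(2*k) = 2*k*(-16 + k))
E(H) = 2*H*(-228 + H) (E(H) = (2*H)*(-228 + H) = 2*H*(-228 + H))
E(W(-4))*(-6) = (2*(2*(-4)*(-16 - 4))*(-228 + 2*(-4)*(-16 - 4)))*(-6) = (2*(2*(-4)*(-20))*(-228 + 2*(-4)*(-20)))*(-6) = (2*160*(-228 + 160))*(-6) = (2*160*(-68))*(-6) = -21760*(-6) = 130560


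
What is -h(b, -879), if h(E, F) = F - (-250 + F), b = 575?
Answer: -250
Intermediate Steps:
h(E, F) = 250 (h(E, F) = F + (250 - F) = 250)
-h(b, -879) = -1*250 = -250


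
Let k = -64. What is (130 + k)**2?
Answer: 4356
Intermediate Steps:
(130 + k)**2 = (130 - 64)**2 = 66**2 = 4356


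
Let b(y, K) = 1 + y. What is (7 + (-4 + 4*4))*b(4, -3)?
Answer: 95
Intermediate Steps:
(7 + (-4 + 4*4))*b(4, -3) = (7 + (-4 + 4*4))*(1 + 4) = (7 + (-4 + 16))*5 = (7 + 12)*5 = 19*5 = 95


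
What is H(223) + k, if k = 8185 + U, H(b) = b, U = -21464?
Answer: -13056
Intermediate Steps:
k = -13279 (k = 8185 - 21464 = -13279)
H(223) + k = 223 - 13279 = -13056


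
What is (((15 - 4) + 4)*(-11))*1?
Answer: -165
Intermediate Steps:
(((15 - 4) + 4)*(-11))*1 = ((11 + 4)*(-11))*1 = (15*(-11))*1 = -165*1 = -165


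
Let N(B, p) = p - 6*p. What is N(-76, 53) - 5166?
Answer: -5431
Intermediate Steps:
N(B, p) = -5*p
N(-76, 53) - 5166 = -5*53 - 5166 = -265 - 5166 = -5431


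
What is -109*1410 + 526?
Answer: -153164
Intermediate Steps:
-109*1410 + 526 = -153690 + 526 = -153164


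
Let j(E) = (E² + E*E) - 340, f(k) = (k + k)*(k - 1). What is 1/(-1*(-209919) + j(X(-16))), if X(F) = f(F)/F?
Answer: 1/211891 ≈ 4.7194e-6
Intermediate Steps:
f(k) = 2*k*(-1 + k) (f(k) = (2*k)*(-1 + k) = 2*k*(-1 + k))
X(F) = -2 + 2*F (X(F) = (2*F*(-1 + F))/F = -2 + 2*F)
j(E) = -340 + 2*E² (j(E) = (E² + E²) - 340 = 2*E² - 340 = -340 + 2*E²)
1/(-1*(-209919) + j(X(-16))) = 1/(-1*(-209919) + (-340 + 2*(-2 + 2*(-16))²)) = 1/(209919 + (-340 + 2*(-2 - 32)²)) = 1/(209919 + (-340 + 2*(-34)²)) = 1/(209919 + (-340 + 2*1156)) = 1/(209919 + (-340 + 2312)) = 1/(209919 + 1972) = 1/211891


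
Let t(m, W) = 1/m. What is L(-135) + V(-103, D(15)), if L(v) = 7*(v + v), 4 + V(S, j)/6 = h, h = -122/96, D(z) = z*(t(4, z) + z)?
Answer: -15373/8 ≈ -1921.6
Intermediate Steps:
t(m, W) = 1/m
D(z) = z*(¼ + z) (D(z) = z*(1/4 + z) = z*(¼ + z))
h = -61/48 (h = -122*1/96 = -61/48 ≈ -1.2708)
V(S, j) = -253/8 (V(S, j) = -24 + 6*(-61/48) = -24 - 61/8 = -253/8)
L(v) = 14*v (L(v) = 7*(2*v) = 14*v)
L(-135) + V(-103, D(15)) = 14*(-135) - 253/8 = -1890 - 253/8 = -15373/8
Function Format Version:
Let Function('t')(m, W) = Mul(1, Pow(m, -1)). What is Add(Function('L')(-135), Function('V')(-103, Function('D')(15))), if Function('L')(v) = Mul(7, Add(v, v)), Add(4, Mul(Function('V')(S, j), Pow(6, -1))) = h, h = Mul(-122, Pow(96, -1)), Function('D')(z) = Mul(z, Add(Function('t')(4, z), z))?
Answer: Rational(-15373, 8) ≈ -1921.6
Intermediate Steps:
Function('t')(m, W) = Pow(m, -1)
Function('D')(z) = Mul(z, Add(Rational(1, 4), z)) (Function('D')(z) = Mul(z, Add(Pow(4, -1), z)) = Mul(z, Add(Rational(1, 4), z)))
h = Rational(-61, 48) (h = Mul(-122, Rational(1, 96)) = Rational(-61, 48) ≈ -1.2708)
Function('V')(S, j) = Rational(-253, 8) (Function('V')(S, j) = Add(-24, Mul(6, Rational(-61, 48))) = Add(-24, Rational(-61, 8)) = Rational(-253, 8))
Function('L')(v) = Mul(14, v) (Function('L')(v) = Mul(7, Mul(2, v)) = Mul(14, v))
Add(Function('L')(-135), Function('V')(-103, Function('D')(15))) = Add(Mul(14, -135), Rational(-253, 8)) = Add(-1890, Rational(-253, 8)) = Rational(-15373, 8)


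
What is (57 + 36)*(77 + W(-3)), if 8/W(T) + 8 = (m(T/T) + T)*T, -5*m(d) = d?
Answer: 7626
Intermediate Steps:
m(d) = -d/5
W(T) = 8/(-8 + T*(-1/5 + T)) (W(T) = 8/(-8 + (-T/(5*T) + T)*T) = 8/(-8 + (-1/5*1 + T)*T) = 8/(-8 + (-1/5 + T)*T) = 8/(-8 + T*(-1/5 + T)))
(57 + 36)*(77 + W(-3)) = (57 + 36)*(77 + 40/(-40 - 1*(-3) + 5*(-3)**2)) = 93*(77 + 40/(-40 + 3 + 5*9)) = 93*(77 + 40/(-40 + 3 + 45)) = 93*(77 + 40/8) = 93*(77 + 40*(1/8)) = 93*(77 + 5) = 93*82 = 7626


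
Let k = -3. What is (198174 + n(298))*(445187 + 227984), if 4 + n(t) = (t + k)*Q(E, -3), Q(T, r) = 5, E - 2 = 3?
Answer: 134395224295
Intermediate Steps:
E = 5 (E = 2 + 3 = 5)
n(t) = -19 + 5*t (n(t) = -4 + (t - 3)*5 = -4 + (-3 + t)*5 = -4 + (-15 + 5*t) = -19 + 5*t)
(198174 + n(298))*(445187 + 227984) = (198174 + (-19 + 5*298))*(445187 + 227984) = (198174 + (-19 + 1490))*673171 = (198174 + 1471)*673171 = 199645*673171 = 134395224295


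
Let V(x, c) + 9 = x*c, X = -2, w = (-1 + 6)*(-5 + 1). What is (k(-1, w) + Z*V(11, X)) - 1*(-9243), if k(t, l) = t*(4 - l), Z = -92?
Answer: 12071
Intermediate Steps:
w = -20 (w = 5*(-4) = -20)
V(x, c) = -9 + c*x (V(x, c) = -9 + x*c = -9 + c*x)
(k(-1, w) + Z*V(11, X)) - 1*(-9243) = (-(4 - 1*(-20)) - 92*(-9 - 2*11)) - 1*(-9243) = (-(4 + 20) - 92*(-9 - 22)) + 9243 = (-1*24 - 92*(-31)) + 9243 = (-24 + 2852) + 9243 = 2828 + 9243 = 12071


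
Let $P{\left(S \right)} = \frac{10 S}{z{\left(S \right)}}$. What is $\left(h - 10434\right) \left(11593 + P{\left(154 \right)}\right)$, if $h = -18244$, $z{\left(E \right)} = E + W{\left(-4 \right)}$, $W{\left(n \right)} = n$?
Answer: $- \frac{4991377222}{15} \approx -3.3276 \cdot 10^{8}$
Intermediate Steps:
$z{\left(E \right)} = -4 + E$ ($z{\left(E \right)} = E - 4 = -4 + E$)
$P{\left(S \right)} = \frac{10 S}{-4 + S}$
$\left(h - 10434\right) \left(11593 + P{\left(154 \right)}\right) = \left(-18244 - 10434\right) \left(11593 + 10 \cdot 154 \frac{1}{-4 + 154}\right) = - 28678 \left(11593 + 10 \cdot 154 \cdot \frac{1}{150}\right) = - 28678 \left(11593 + \frac{154}{15}\right) = \left(-28678\right) \frac{174049}{15} = - \frac{4991377222}{15}$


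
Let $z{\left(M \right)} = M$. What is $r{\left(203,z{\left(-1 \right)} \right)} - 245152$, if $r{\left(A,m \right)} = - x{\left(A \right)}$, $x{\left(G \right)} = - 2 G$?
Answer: $-244746$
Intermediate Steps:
$r{\left(A,m \right)} = 2 A$ ($r{\left(A,m \right)} = - \left(-2\right) A = 2 A$)
$r{\left(203,z{\left(-1 \right)} \right)} - 245152 = 2 \cdot 203 - 245152 = 406 - 245152 = -244746$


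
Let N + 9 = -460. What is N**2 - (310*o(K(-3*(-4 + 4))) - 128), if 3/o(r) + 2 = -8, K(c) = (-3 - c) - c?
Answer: 220182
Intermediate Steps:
N = -469 (N = -9 - 460 = -469)
K(c) = -3 - 2*c
o(r) = -3/10 (o(r) = 3/(-2 - 8) = 3/(-10) = 3*(-1/10) = -3/10)
N**2 - (310*o(K(-3*(-4 + 4))) - 128) = (-469)**2 - (310*(-3/10) - 128) = 219961 - (-93 - 128) = 219961 - 1*(-221) = 219961 + 221 = 220182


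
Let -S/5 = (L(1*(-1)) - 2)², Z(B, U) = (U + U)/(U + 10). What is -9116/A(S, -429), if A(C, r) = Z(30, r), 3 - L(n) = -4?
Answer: -1909802/429 ≈ -4451.8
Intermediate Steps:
L(n) = 7 (L(n) = 3 - 1*(-4) = 3 + 4 = 7)
Z(B, U) = 2*U/(10 + U) (Z(B, U) = (2*U)/(10 + U) = 2*U/(10 + U))
S = -125 (S = -5*(7 - 2)² = -5*5² = -5*25 = -125)
A(C, r) = 2*r/(10 + r)
-9116/A(S, -429) = -9116/(2*(-429)/(10 - 429)) = -9116/(2*(-429)/(-419)) = -9116/(2*(-429)*(-1/419)) = -9116/858/419 = -9116*419/858 = -1909802/429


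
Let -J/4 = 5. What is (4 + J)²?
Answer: 256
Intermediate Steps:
J = -20 (J = -4*5 = -20)
(4 + J)² = (4 - 20)² = (-16)² = 256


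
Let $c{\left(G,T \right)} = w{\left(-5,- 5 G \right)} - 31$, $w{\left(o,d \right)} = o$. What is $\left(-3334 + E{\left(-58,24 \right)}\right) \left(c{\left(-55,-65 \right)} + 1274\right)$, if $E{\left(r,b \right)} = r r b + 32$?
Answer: $95863292$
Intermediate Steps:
$E{\left(r,b \right)} = 32 + b r^{2}$ ($E{\left(r,b \right)} = r^{2} b + 32 = b r^{2} + 32 = 32 + b r^{2}$)
$c{\left(G,T \right)} = -36$ ($c{\left(G,T \right)} = -5 - 31 = -36$)
$\left(-3334 + E{\left(-58,24 \right)}\right) \left(c{\left(-55,-65 \right)} + 1274\right) = \left(-3334 + \left(32 + 24 \left(-58\right)^{2}\right)\right) \left(-36 + 1274\right) = \left(-3334 + \left(32 + 24 \cdot 3364\right)\right) 1238 = \left(-3334 + \left(32 + 80736\right)\right) 1238 = \left(-3334 + 80768\right) 1238 = 77434 \cdot 1238 = 95863292$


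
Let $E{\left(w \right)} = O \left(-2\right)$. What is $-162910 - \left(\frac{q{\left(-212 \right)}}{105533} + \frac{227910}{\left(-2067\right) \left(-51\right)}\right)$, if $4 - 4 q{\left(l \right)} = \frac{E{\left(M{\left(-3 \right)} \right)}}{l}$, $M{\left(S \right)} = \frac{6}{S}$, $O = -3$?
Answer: $- \frac{4833048755124541}{29666592696} \approx -1.6291 \cdot 10^{5}$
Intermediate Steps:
$E{\left(w \right)} = 6$ ($E{\left(w \right)} = \left(-3\right) \left(-2\right) = 6$)
$q{\left(l \right)} = 1 - \frac{3}{2 l}$ ($q{\left(l \right)} = 1 - \frac{6 \frac{1}{l}}{4} = 1 - \frac{3}{2 l}$)
$-162910 - \left(\frac{q{\left(-212 \right)}}{105533} + \frac{227910}{\left(-2067\right) \left(-51\right)}\right) = -162910 - \left(\frac{\frac{1}{-212} \left(- \frac{3}{2} - 212\right)}{105533} + \frac{227910}{\left(-2067\right) \left(-51\right)}\right) = -162910 - \left(\left(- \frac{1}{212}\right) \left(- \frac{427}{2}\right) \frac{1}{105533} + \frac{227910}{105417}\right) = -162910 - \left(\frac{427}{424} \cdot \frac{1}{105533} + 227910 \cdot \frac{1}{105417}\right) = -162910 - \left(\frac{427}{44745992} + \frac{75970}{35139}\right) = -162910 - \frac{64139019181}{29666592696} = - \frac{4833048755124541}{29666592696}$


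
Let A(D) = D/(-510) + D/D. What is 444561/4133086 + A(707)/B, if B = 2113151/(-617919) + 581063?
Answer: 13567499602843019227/126137896120130723260 ≈ 0.10756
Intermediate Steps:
A(D) = 1 - D/510 (A(D) = D*(-1/510) + 1 = -D/510 + 1 = 1 - D/510)
B = 359047754746/617919 (B = 2113151*(-1/617919) + 581063 = -2113151/617919 + 581063 = 359047754746/617919 ≈ 5.8106e+5)
444561/4133086 + A(707)/B = 444561/4133086 + (1 - 1/510*707)/(359047754746/617919) = 444561*(1/4133086) + (1 - 707/510)*(617919/359047754746) = 444561/4133086 - 197/510*617919/359047754746 = 444561/4133086 - 40576681/61038118306820 = 13567499602843019227/126137896120130723260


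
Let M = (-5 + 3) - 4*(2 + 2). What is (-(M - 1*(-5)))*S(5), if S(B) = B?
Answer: 65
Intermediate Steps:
M = -18 (M = -2 - 4*4 = -2 - 16 = -18)
(-(M - 1*(-5)))*S(5) = -(-18 - 1*(-5))*5 = -(-18 + 5)*5 = -1*(-13)*5 = 13*5 = 65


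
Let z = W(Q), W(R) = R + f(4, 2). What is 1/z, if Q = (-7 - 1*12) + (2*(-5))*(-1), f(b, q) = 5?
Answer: -1/4 ≈ -0.25000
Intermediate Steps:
Q = -9 (Q = (-7 - 12) - 10*(-1) = -19 + 10 = -9)
W(R) = 5 + R (W(R) = R + 5 = 5 + R)
z = -4 (z = 5 - 9 = -4)
1/z = 1/(-4) = -1/4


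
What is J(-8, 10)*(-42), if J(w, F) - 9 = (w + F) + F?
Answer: -882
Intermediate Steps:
J(w, F) = 9 + w + 2*F (J(w, F) = 9 + ((w + F) + F) = 9 + ((F + w) + F) = 9 + (w + 2*F) = 9 + w + 2*F)
J(-8, 10)*(-42) = (9 - 8 + 2*10)*(-42) = (9 - 8 + 20)*(-42) = 21*(-42) = -882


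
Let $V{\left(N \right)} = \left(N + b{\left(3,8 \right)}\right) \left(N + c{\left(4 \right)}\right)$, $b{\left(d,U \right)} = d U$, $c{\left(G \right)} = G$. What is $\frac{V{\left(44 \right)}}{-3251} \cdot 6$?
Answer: $- \frac{19584}{3251} \approx -6.024$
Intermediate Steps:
$b{\left(d,U \right)} = U d$
$V{\left(N \right)} = \left(4 + N\right) \left(24 + N\right)$ ($V{\left(N \right)} = \left(N + 8 \cdot 3\right) \left(N + 4\right) = \left(N + 24\right) \left(4 + N\right) = \left(24 + N\right) \left(4 + N\right) = \left(4 + N\right) \left(24 + N\right)$)
$\frac{V{\left(44 \right)}}{-3251} \cdot 6 = \frac{96 + 44^{2} + 28 \cdot 44}{-3251} \cdot 6 = \left(96 + 1936 + 1232\right) \left(- \frac{1}{3251}\right) 6 = 3264 \left(- \frac{1}{3251}\right) 6 = \left(- \frac{3264}{3251}\right) 6 = - \frac{19584}{3251}$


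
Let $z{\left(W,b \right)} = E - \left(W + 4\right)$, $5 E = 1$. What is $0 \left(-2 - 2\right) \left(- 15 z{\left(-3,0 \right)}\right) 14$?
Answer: $0$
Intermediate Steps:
$E = \frac{1}{5}$ ($E = \frac{1}{5} \cdot 1 = \frac{1}{5} \approx 0.2$)
$z{\left(W,b \right)} = - \frac{19}{5} - W$ ($z{\left(W,b \right)} = \frac{1}{5} - \left(W + 4\right) = \frac{1}{5} - \left(4 + W\right) = - \frac{19}{5} - W$)
$0 \left(-2 - 2\right) \left(- 15 z{\left(-3,0 \right)}\right) 14 = 0 \left(-2 - 2\right) \left(- 15 \left(- \frac{19}{5} - -3\right)\right) 14 = 0 \left(-4\right) \left(- 15 \left(- \frac{19}{5} + 3\right)\right) 14 = 0 \left(\left(-15\right) \left(- \frac{4}{5}\right)\right) 14 = 0 \cdot 12 \cdot 14 = 0 \cdot 14 = 0$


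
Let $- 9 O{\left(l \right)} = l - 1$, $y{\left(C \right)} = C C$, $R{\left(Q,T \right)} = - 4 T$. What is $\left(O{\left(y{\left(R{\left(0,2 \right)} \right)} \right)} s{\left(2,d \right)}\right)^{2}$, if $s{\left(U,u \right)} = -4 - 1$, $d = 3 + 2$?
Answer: $1225$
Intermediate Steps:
$y{\left(C \right)} = C^{2}$
$O{\left(l \right)} = \frac{1}{9} - \frac{l}{9}$ ($O{\left(l \right)} = - \frac{l - 1}{9} = - \frac{-1 + l}{9} = \frac{1}{9} - \frac{l}{9}$)
$d = 5$
$s{\left(U,u \right)} = -5$ ($s{\left(U,u \right)} = -4 - 1 = -5$)
$\left(O{\left(y{\left(R{\left(0,2 \right)} \right)} \right)} s{\left(2,d \right)}\right)^{2} = \left(\left(\frac{1}{9} - \frac{\left(\left(-4\right) 2\right)^{2}}{9}\right) \left(-5\right)\right)^{2} = \left(\left(\frac{1}{9} - \frac{\left(-8\right)^{2}}{9}\right) \left(-5\right)\right)^{2} = \left(\left(\frac{1}{9} - \frac{64}{9}\right) \left(-5\right)\right)^{2} = \left(\left(-7\right) \left(-5\right)\right)^{2} = 35^{2} = 1225$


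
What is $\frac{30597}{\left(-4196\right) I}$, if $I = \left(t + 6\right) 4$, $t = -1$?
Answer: $- \frac{30597}{83920} \approx -0.3646$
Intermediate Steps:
$I = 20$ ($I = \left(-1 + 6\right) 4 = 5 \cdot 4 = 20$)
$\frac{30597}{\left(-4196\right) I} = \frac{30597}{\left(-4196\right) 20} = \frac{30597}{-83920} = 30597 \left(- \frac{1}{83920}\right) = - \frac{30597}{83920}$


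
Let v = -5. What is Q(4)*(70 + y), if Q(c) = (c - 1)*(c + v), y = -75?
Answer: 15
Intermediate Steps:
Q(c) = (-1 + c)*(-5 + c) (Q(c) = (c - 1)*(c - 5) = (-1 + c)*(-5 + c))
Q(4)*(70 + y) = (5 + 4² - 6*4)*(70 - 75) = (5 + 16 - 24)*(-5) = -3*(-5) = 15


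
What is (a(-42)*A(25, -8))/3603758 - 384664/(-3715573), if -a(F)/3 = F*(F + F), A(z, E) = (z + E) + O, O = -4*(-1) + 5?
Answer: 181884863440/6695012961667 ≈ 0.027167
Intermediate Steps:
O = 9 (O = 4 + 5 = 9)
A(z, E) = 9 + E + z (A(z, E) = (z + E) + 9 = (E + z) + 9 = 9 + E + z)
a(F) = -6*F**2 (a(F) = -3*F*(F + F) = -3*F*2*F = -6*F**2)
(a(-42)*A(25, -8))/3603758 - 384664/(-3715573) = ((-6*(-42)**2)*(9 - 8 + 25))/3603758 - 384664/(-3715573) = (-6*1764*26)*(1/3603758) - 384664*(-1/3715573) = -10584*26*(1/3603758) + 384664/3715573 = -275184*1/3603758 + 384664/3715573 = -137592/1801879 + 384664/3715573 = 181884863440/6695012961667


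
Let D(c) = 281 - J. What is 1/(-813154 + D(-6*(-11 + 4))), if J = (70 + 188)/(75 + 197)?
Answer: -136/110550857 ≈ -1.2302e-6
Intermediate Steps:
J = 129/136 (J = 258/272 = 258*(1/272) = 129/136 ≈ 0.94853)
D(c) = 38087/136 (D(c) = 281 - 1*129/136 = 281 - 129/136 = 38087/136)
1/(-813154 + D(-6*(-11 + 4))) = 1/(-813154 + 38087/136) = 1/(-110550857/136) = -136/110550857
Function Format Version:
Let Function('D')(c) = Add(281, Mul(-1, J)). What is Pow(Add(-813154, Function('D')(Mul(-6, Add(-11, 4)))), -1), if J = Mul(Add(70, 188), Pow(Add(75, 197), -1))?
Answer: Rational(-136, 110550857) ≈ -1.2302e-6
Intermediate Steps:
J = Rational(129, 136) (J = Mul(258, Pow(272, -1)) = Mul(258, Rational(1, 272)) = Rational(129, 136) ≈ 0.94853)
Function('D')(c) = Rational(38087, 136) (Function('D')(c) = Add(281, Mul(-1, Rational(129, 136))) = Add(281, Rational(-129, 136)) = Rational(38087, 136))
Pow(Add(-813154, Function('D')(Mul(-6, Add(-11, 4)))), -1) = Pow(Add(-813154, Rational(38087, 136)), -1) = Pow(Rational(-110550857, 136), -1) = Rational(-136, 110550857)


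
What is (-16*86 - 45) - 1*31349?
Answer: -32770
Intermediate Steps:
(-16*86 - 45) - 1*31349 = (-1376 - 45) - 31349 = -1421 - 31349 = -32770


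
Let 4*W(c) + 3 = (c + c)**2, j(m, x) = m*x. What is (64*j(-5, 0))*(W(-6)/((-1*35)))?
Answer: 0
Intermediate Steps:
W(c) = -3/4 + c**2 (W(c) = -3/4 + (c + c)**2/4 = -3/4 + (2*c)**2/4 = -3/4 + (4*c**2)/4 = -3/4 + c**2)
(64*j(-5, 0))*(W(-6)/((-1*35))) = (64*(-5*0))*((-3/4 + (-6)**2)/((-1*35))) = (64*0)*((-3/4 + 36)/(-35)) = 0*((141/4)*(-1/35)) = 0*(-141/140) = 0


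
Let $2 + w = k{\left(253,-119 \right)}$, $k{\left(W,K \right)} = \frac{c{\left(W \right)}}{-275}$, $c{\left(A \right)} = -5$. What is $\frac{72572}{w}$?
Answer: $- \frac{3991460}{109} \approx -36619.0$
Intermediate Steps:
$k{\left(W,K \right)} = \frac{1}{55}$ ($k{\left(W,K \right)} = - \frac{5}{-275} = \left(-5\right) \left(- \frac{1}{275}\right) = \frac{1}{55}$)
$w = - \frac{109}{55}$ ($w = -2 + \frac{1}{55} = - \frac{109}{55} \approx -1.9818$)
$\frac{72572}{w} = \frac{72572}{- \frac{109}{55}} = 72572 \left(- \frac{55}{109}\right) = - \frac{3991460}{109}$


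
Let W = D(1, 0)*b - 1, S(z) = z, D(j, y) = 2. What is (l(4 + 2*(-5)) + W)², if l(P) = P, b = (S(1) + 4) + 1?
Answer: 25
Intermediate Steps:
b = 6 (b = (1 + 4) + 1 = 5 + 1 = 6)
W = 11 (W = 2*6 - 1 = 12 - 1 = 11)
(l(4 + 2*(-5)) + W)² = ((4 + 2*(-5)) + 11)² = ((4 - 10) + 11)² = (-6 + 11)² = 5² = 25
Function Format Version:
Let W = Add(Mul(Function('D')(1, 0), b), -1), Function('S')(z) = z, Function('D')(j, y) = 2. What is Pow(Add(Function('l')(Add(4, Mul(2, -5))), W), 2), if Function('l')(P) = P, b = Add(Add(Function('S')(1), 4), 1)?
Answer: 25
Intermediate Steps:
b = 6 (b = Add(Add(1, 4), 1) = Add(5, 1) = 6)
W = 11 (W = Add(Mul(2, 6), -1) = Add(12, -1) = 11)
Pow(Add(Function('l')(Add(4, Mul(2, -5))), W), 2) = Pow(Add(Add(4, Mul(2, -5)), 11), 2) = Pow(Add(Add(4, -10), 11), 2) = Pow(Add(-6, 11), 2) = Pow(5, 2) = 25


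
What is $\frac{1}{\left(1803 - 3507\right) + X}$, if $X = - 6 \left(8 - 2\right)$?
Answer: $- \frac{1}{1740} \approx -0.00057471$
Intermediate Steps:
$X = -36$ ($X = \left(-6\right) 6 = -36$)
$\frac{1}{\left(1803 - 3507\right) + X} = \frac{1}{\left(1803 - 3507\right) - 36} = \frac{1}{-1704 - 36} = \frac{1}{-1740} = - \frac{1}{1740}$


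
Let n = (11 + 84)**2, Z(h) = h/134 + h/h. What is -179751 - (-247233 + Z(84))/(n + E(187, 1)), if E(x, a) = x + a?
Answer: -110938515019/617271 ≈ -1.7972e+5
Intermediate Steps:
E(x, a) = a + x
Z(h) = 1 + h/134 (Z(h) = h*(1/134) + 1 = h/134 + 1 = 1 + h/134)
n = 9025 (n = 95**2 = 9025)
-179751 - (-247233 + Z(84))/(n + E(187, 1)) = -179751 - (-247233 + (1 + (1/134)*84))/(9025 + (1 + 187)) = -179751 - (-247233 + (1 + 42/67))/(9025 + 188) = -179751 - (-247233 + 109/67)/9213 = -179751 - (-16564502)/(67*9213) = -179751 - 1*(-16564502/617271) = -179751 + 16564502/617271 = -110938515019/617271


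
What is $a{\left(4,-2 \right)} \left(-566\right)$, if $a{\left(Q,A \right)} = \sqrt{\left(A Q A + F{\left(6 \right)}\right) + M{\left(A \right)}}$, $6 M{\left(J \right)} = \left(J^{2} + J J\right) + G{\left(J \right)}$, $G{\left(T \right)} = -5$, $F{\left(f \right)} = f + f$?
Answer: $- 283 \sqrt{114} \approx -3021.6$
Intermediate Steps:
$F{\left(f \right)} = 2 f$
$M{\left(J \right)} = - \frac{5}{6} + \frac{J^{2}}{3}$ ($M{\left(J \right)} = \frac{\left(J^{2} + J J\right) - 5}{6} = \frac{\left(J^{2} + J^{2}\right) - 5}{6} = \frac{2 J^{2} - 5}{6} = \frac{-5 + 2 J^{2}}{6} = - \frac{5}{6} + \frac{J^{2}}{3}$)
$a{\left(Q,A \right)} = \sqrt{\frac{67}{6} + \frac{A^{2}}{3} + Q A^{2}}$ ($a{\left(Q,A \right)} = \sqrt{\left(A Q A + 2 \cdot 6\right) + \left(- \frac{5}{6} + \frac{A^{2}}{3}\right)} = \sqrt{\left(Q A^{2} + 12\right) + \left(- \frac{5}{6} + \frac{A^{2}}{3}\right)} = \sqrt{\left(12 + Q A^{2}\right) + \left(- \frac{5}{6} + \frac{A^{2}}{3}\right)} = \sqrt{\frac{67}{6} + \frac{A^{2}}{3} + Q A^{2}}$)
$a{\left(4,-2 \right)} \left(-566\right) = \frac{\sqrt{402 + 12 \left(-2\right)^{2} + 36 \cdot 4 \left(-2\right)^{2}}}{6} \left(-566\right) = \frac{\sqrt{402 + 12 \cdot 4 + 36 \cdot 4 \cdot 4}}{6} \left(-566\right) = \frac{\sqrt{402 + 48 + 576}}{6} \left(-566\right) = \frac{\sqrt{1026}}{6} \left(-566\right) = \frac{3 \sqrt{114}}{6} \left(-566\right) = \frac{\sqrt{114}}{2} \left(-566\right) = - 283 \sqrt{114}$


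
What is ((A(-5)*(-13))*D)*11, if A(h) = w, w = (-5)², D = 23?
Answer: -82225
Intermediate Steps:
w = 25
A(h) = 25
((A(-5)*(-13))*D)*11 = ((25*(-13))*23)*11 = -325*23*11 = -7475*11 = -82225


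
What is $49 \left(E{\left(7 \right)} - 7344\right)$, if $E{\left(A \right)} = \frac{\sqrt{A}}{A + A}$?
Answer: $-359856 + \frac{7 \sqrt{7}}{2} \approx -3.5985 \cdot 10^{5}$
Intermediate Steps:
$E{\left(A \right)} = \frac{1}{2 \sqrt{A}}$ ($E{\left(A \right)} = \frac{\sqrt{A}}{2 A} = \frac{1}{2 A} \sqrt{A} = \frac{1}{2 \sqrt{A}}$)
$49 \left(E{\left(7 \right)} - 7344\right) = 49 \left(\frac{1}{2 \sqrt{7}} - 7344\right) = 49 \left(\frac{\frac{1}{7} \sqrt{7}}{2} - 7344\right) = 49 \left(\frac{\sqrt{7}}{14} - 7344\right) = 49 \left(-7344 + \frac{\sqrt{7}}{14}\right) = -359856 + \frac{7 \sqrt{7}}{2}$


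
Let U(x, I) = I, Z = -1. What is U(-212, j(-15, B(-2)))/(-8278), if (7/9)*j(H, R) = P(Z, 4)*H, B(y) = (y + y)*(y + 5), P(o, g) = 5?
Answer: 675/57946 ≈ 0.011649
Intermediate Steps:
B(y) = 2*y*(5 + y) (B(y) = (2*y)*(5 + y) = 2*y*(5 + y))
j(H, R) = 45*H/7 (j(H, R) = 9*(5*H)/7 = 45*H/7)
U(-212, j(-15, B(-2)))/(-8278) = ((45/7)*(-15))/(-8278) = -675/7*(-1/8278) = 675/57946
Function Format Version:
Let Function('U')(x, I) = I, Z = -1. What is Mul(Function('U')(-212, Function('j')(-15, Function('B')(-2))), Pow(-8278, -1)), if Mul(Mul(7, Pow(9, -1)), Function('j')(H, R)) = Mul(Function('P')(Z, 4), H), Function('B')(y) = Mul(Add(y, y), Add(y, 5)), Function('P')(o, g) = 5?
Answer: Rational(675, 57946) ≈ 0.011649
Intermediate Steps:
Function('B')(y) = Mul(2, y, Add(5, y)) (Function('B')(y) = Mul(Mul(2, y), Add(5, y)) = Mul(2, y, Add(5, y)))
Function('j')(H, R) = Mul(Rational(45, 7), H) (Function('j')(H, R) = Mul(Rational(9, 7), Mul(5, H)) = Mul(Rational(45, 7), H))
Mul(Function('U')(-212, Function('j')(-15, Function('B')(-2))), Pow(-8278, -1)) = Mul(Mul(Rational(45, 7), -15), Pow(-8278, -1)) = Mul(Rational(-675, 7), Rational(-1, 8278)) = Rational(675, 57946)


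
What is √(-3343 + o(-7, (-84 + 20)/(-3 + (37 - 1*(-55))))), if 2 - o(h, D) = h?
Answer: I*√3334 ≈ 57.741*I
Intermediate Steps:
o(h, D) = 2 - h
√(-3343 + o(-7, (-84 + 20)/(-3 + (37 - 1*(-55))))) = √(-3343 + (2 - 1*(-7))) = √(-3343 + (2 + 7)) = √(-3343 + 9) = √(-3334) = I*√3334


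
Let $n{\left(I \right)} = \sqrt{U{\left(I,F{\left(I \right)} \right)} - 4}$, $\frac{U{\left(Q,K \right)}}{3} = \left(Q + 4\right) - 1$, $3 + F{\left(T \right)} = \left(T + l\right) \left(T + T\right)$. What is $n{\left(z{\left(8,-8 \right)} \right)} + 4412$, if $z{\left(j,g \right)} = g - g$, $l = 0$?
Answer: $4412 + \sqrt{5} \approx 4414.2$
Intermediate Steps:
$F{\left(T \right)} = -3 + 2 T^{2}$ ($F{\left(T \right)} = -3 + \left(T + 0\right) \left(T + T\right) = -3 + T 2 T = -3 + 2 T^{2}$)
$U{\left(Q,K \right)} = 9 + 3 Q$ ($U{\left(Q,K \right)} = 3 \left(\left(Q + 4\right) - 1\right) = 3 \left(\left(4 + Q\right) - 1\right) = 3 \left(3 + Q\right) = 9 + 3 Q$)
$z{\left(j,g \right)} = 0$
$n{\left(I \right)} = \sqrt{5 + 3 I}$ ($n{\left(I \right)} = \sqrt{\left(9 + 3 I\right) - 4} = \sqrt{5 + 3 I}$)
$n{\left(z{\left(8,-8 \right)} \right)} + 4412 = \sqrt{5 + 3 \cdot 0} + 4412 = \sqrt{5 + 0} + 4412 = \sqrt{5} + 4412 = 4412 + \sqrt{5}$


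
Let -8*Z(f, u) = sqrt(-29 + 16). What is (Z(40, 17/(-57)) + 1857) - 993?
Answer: 864 - I*sqrt(13)/8 ≈ 864.0 - 0.45069*I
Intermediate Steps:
Z(f, u) = -I*sqrt(13)/8 (Z(f, u) = -sqrt(-29 + 16)/8 = -I*sqrt(13)/8)
(Z(40, 17/(-57)) + 1857) - 993 = (-I*sqrt(13)/8 + 1857) - 993 = (1857 - I*sqrt(13)/8) - 993 = 864 - I*sqrt(13)/8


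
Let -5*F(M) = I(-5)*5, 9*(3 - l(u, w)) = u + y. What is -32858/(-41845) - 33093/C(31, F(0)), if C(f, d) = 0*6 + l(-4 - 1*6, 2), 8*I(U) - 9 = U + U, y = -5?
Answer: -4153869743/585830 ≈ -7090.6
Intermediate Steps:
I(U) = 9/8 + U/4 (I(U) = 9/8 + (U + U)/8 = 9/8 + (2*U)/8 = 9/8 + U/4)
l(u, w) = 32/9 - u/9 (l(u, w) = 3 - (u - 5)/9 = 3 - (-5 + u)/9 = 3 + (5/9 - u/9) = 32/9 - u/9)
F(M) = 1/8 (F(M) = -(9/8 + (1/4)*(-5))*5/5 = -(9/8 - 5/4)*5/5 = -(-1)*5/40 = -1/5*(-5/8) = 1/8)
C(f, d) = 14/3 (C(f, d) = 0*6 + (32/9 - (-4 - 1*6)/9) = 0 + (32/9 - (-4 - 6)/9) = 0 + (32/9 - 1/9*(-10)) = 0 + (32/9 + 10/9) = 0 + 14/3 = 14/3)
-32858/(-41845) - 33093/C(31, F(0)) = -32858/(-41845) - 33093/14/3 = -32858*(-1/41845) - 33093*3/14 = 32858/41845 - 99279/14 = -4153869743/585830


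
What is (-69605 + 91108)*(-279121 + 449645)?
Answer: 3666777572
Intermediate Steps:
(-69605 + 91108)*(-279121 + 449645) = 21503*170524 = 3666777572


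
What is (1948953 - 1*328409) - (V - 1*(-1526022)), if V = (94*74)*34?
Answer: -141982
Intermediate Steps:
V = 236504 (V = 6956*34 = 236504)
(1948953 - 1*328409) - (V - 1*(-1526022)) = (1948953 - 1*328409) - (236504 - 1*(-1526022)) = (1948953 - 328409) - (236504 + 1526022) = 1620544 - 1*1762526 = 1620544 - 1762526 = -141982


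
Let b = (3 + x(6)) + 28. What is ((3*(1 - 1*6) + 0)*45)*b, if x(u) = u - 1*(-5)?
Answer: -28350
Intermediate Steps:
x(u) = 5 + u (x(u) = u + 5 = 5 + u)
b = 42 (b = (3 + (5 + 6)) + 28 = (3 + 11) + 28 = 14 + 28 = 42)
((3*(1 - 1*6) + 0)*45)*b = ((3*(1 - 1*6) + 0)*45)*42 = ((3*(1 - 6) + 0)*45)*42 = ((3*(-5) + 0)*45)*42 = ((-15 + 0)*45)*42 = -15*45*42 = -675*42 = -28350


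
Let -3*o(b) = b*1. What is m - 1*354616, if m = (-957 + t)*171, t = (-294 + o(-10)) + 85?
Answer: -553432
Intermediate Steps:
o(b) = -b/3
t = -617/3 (t = (-294 - 1/3*(-10)) + 85 = (-294 + 10/3) + 85 = -872/3 + 85 = -617/3 ≈ -205.67)
m = -198816 (m = (-957 - 617/3)*171 = -3488/3*171 = -198816)
m - 1*354616 = -198816 - 1*354616 = -198816 - 354616 = -553432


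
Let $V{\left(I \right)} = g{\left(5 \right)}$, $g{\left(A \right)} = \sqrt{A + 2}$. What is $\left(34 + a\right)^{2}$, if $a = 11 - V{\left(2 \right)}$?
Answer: $\left(45 - \sqrt{7}\right)^{2} \approx 1793.9$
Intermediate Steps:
$g{\left(A \right)} = \sqrt{2 + A}$
$V{\left(I \right)} = \sqrt{7}$ ($V{\left(I \right)} = \sqrt{2 + 5} = \sqrt{7}$)
$a = 11 - \sqrt{7} \approx 8.3542$
$\left(34 + a\right)^{2} = \left(34 + \left(11 - \sqrt{7}\right)\right)^{2} = \left(45 - \sqrt{7}\right)^{2}$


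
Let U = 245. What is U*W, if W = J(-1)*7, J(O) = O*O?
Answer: 1715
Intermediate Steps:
J(O) = O**2
W = 7 (W = (-1)**2*7 = 1*7 = 7)
U*W = 245*7 = 1715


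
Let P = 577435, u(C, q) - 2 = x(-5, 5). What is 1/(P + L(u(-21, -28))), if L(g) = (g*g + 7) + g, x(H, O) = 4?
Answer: 1/577484 ≈ 1.7316e-6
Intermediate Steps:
u(C, q) = 6 (u(C, q) = 2 + 4 = 6)
L(g) = 7 + g + g² (L(g) = (g² + 7) + g = (7 + g²) + g = 7 + g + g²)
1/(P + L(u(-21, -28))) = 1/(577435 + (7 + 6 + 6²)) = 1/(577435 + (7 + 6 + 36)) = 1/(577435 + 49) = 1/577484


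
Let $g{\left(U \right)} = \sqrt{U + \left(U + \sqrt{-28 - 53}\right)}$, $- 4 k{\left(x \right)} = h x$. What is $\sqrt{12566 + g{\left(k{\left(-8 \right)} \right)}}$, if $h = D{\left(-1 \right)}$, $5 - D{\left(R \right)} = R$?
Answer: $\sqrt{12566 + \sqrt{3} \sqrt{8 + 3 i}} \approx 112.12 + 0.004 i$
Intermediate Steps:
$D{\left(R \right)} = 5 - R$
$h = 6$ ($h = 5 - -1 = 5 + 1 = 6$)
$k{\left(x \right)} = - \frac{3 x}{2}$ ($k{\left(x \right)} = - \frac{6 x}{4} = - \frac{3 x}{2}$)
$g{\left(U \right)} = \sqrt{2 U + 9 i}$ ($g{\left(U \right)} = \sqrt{U + \left(U + \sqrt{-81}\right)} = \sqrt{U + \left(U + 9 i\right)} = \sqrt{2 U + 9 i}$)
$\sqrt{12566 + g{\left(k{\left(-8 \right)} \right)}} = \sqrt{12566 + \sqrt{2 \left(\left(- \frac{3}{2}\right) \left(-8\right)\right) + 9 i}} = \sqrt{12566 + \sqrt{2 \cdot 12 + 9 i}} = \sqrt{12566 + \sqrt{24 + 9 i}}$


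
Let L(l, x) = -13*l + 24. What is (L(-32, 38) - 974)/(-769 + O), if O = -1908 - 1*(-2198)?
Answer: 534/479 ≈ 1.1148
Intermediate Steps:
L(l, x) = 24 - 13*l
O = 290 (O = -1908 + 2198 = 290)
(L(-32, 38) - 974)/(-769 + O) = ((24 - 13*(-32)) - 974)/(-769 + 290) = ((24 + 416) - 974)/(-479) = (440 - 974)*(-1/479) = -534*(-1/479) = 534/479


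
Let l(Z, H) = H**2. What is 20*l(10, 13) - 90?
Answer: 3290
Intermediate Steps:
20*l(10, 13) - 90 = 20*13**2 - 90 = 20*169 - 90 = 3380 - 90 = 3290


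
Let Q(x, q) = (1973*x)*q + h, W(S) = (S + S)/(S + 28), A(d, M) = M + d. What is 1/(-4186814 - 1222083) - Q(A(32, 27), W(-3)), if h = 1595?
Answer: 3562121070574/135222425 ≈ 26343.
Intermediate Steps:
W(S) = 2*S/(28 + S) (W(S) = (2*S)/(28 + S) = 2*S/(28 + S))
Q(x, q) = 1595 + 1973*q*x (Q(x, q) = (1973*x)*q + 1595 = 1973*q*x + 1595 = 1595 + 1973*q*x)
1/(-4186814 - 1222083) - Q(A(32, 27), W(-3)) = 1/(-4186814 - 1222083) - (1595 + 1973*(2*(-3)/(28 - 3))*(27 + 32)) = 1/(-5408897) - (1595 + 1973*(2*(-3)/25)*59) = -1/5408897 - (1595 + 1973*(2*(-3)*(1/25))*59) = -1/5408897 - (1595 + 1973*(-6/25)*59) = -1/5408897 - (1595 - 698442/25) = -1/5408897 - 1*(-658567/25) = -1/5408897 + 658567/25 = 3562121070574/135222425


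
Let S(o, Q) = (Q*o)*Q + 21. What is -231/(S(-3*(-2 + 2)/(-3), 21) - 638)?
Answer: 231/617 ≈ 0.37439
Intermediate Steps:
S(o, Q) = 21 + o*Q**2 (S(o, Q) = o*Q**2 + 21 = 21 + o*Q**2)
-231/(S(-3*(-2 + 2)/(-3), 21) - 638) = -231/((21 + (-3*(-2 + 2)/(-3))*21**2) - 638) = -231/((21 + (-3*0*(-1/3))*441) - 638) = -231/((21 + (0*(-1/3))*441) - 638) = -231/((21 + 0*441) - 638) = -231/((21 + 0) - 638) = -231/(21 - 638) = -231/(-617) = -1/617*(-231) = 231/617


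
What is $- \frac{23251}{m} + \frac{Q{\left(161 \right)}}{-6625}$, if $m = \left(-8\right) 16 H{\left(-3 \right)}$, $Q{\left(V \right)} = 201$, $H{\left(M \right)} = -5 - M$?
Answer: $- \frac{154089331}{1696000} \approx -90.854$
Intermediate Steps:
$m = 256$ ($m = \left(-8\right) 16 \left(-5 - -3\right) = - 128 \left(-5 + 3\right) = \left(-128\right) \left(-2\right) = 256$)
$- \frac{23251}{m} + \frac{Q{\left(161 \right)}}{-6625} = - \frac{23251}{256} + \frac{201}{-6625} = \left(-23251\right) \frac{1}{256} + 201 \left(- \frac{1}{6625}\right) = - \frac{23251}{256} - \frac{201}{6625} = - \frac{154089331}{1696000}$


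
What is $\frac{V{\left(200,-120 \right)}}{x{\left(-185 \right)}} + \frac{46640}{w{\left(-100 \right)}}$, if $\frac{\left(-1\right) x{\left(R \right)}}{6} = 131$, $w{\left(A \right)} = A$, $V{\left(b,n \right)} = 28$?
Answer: $- \frac{916546}{1965} \approx -466.44$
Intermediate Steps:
$x{\left(R \right)} = -786$ ($x{\left(R \right)} = \left(-6\right) 131 = -786$)
$\frac{V{\left(200,-120 \right)}}{x{\left(-185 \right)}} + \frac{46640}{w{\left(-100 \right)}} = \frac{28}{-786} + \frac{46640}{-100} = 28 \left(- \frac{1}{786}\right) + 46640 \left(- \frac{1}{100}\right) = - \frac{14}{393} - \frac{2332}{5} = - \frac{916546}{1965}$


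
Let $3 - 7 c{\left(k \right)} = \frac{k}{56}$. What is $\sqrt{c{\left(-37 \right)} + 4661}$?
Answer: $\frac{\sqrt{3654634}}{28} \approx 68.275$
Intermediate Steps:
$c{\left(k \right)} = \frac{3}{7} - \frac{k}{392}$ ($c{\left(k \right)} = \frac{3}{7} - \frac{k \frac{1}{56}}{7} = \frac{3}{7} - \frac{\frac{1}{56} k}{7} = \frac{3}{7} - \frac{k}{392}$)
$\sqrt{c{\left(-37 \right)} + 4661} = \sqrt{\left(\frac{3}{7} - - \frac{37}{392}\right) + 4661} = \sqrt{\left(\frac{3}{7} + \frac{37}{392}\right) + 4661} = \sqrt{\frac{205}{392} + 4661} = \sqrt{\frac{1827317}{392}} = \frac{\sqrt{3654634}}{28}$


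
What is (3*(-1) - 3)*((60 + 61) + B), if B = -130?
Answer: 54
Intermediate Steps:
(3*(-1) - 3)*((60 + 61) + B) = (3*(-1) - 3)*((60 + 61) - 130) = (-3 - 3)*(121 - 130) = -6*(-9) = 54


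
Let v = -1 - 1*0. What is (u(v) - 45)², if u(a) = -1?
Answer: 2116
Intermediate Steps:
v = -1 (v = -1 + 0 = -1)
(u(v) - 45)² = (-1 - 45)² = (-46)² = 2116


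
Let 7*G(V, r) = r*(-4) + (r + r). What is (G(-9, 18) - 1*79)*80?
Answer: -47120/7 ≈ -6731.4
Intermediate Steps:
G(V, r) = -2*r/7 (G(V, r) = (r*(-4) + (r + r))/7 = (-4*r + 2*r)/7 = (-2*r)/7 = -2*r/7)
(G(-9, 18) - 1*79)*80 = (-2/7*18 - 1*79)*80 = (-36/7 - 79)*80 = -589/7*80 = -47120/7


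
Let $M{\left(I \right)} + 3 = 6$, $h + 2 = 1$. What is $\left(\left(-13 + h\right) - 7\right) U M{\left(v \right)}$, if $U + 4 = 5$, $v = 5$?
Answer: $-63$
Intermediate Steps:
$h = -1$ ($h = -2 + 1 = -1$)
$M{\left(I \right)} = 3$ ($M{\left(I \right)} = -3 + 6 = 3$)
$U = 1$ ($U = -4 + 5 = 1$)
$\left(\left(-13 + h\right) - 7\right) U M{\left(v \right)} = \left(\left(-13 - 1\right) - 7\right) 1 \cdot 3 = \left(-14 - 7\right) 1 \cdot 3 = \left(-21\right) 1 \cdot 3 = \left(-21\right) 3 = -63$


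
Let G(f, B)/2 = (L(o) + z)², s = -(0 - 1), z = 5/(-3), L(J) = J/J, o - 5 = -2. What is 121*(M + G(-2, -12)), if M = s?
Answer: 2057/9 ≈ 228.56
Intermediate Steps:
o = 3 (o = 5 - 2 = 3)
L(J) = 1
z = -5/3 (z = 5*(-⅓) = -5/3 ≈ -1.6667)
s = 1 (s = -1*(-1) = 1)
M = 1
G(f, B) = 8/9 (G(f, B) = 2*(1 - 5/3)² = 2*(-⅔)² = 2*(4/9) = 8/9)
121*(M + G(-2, -12)) = 121*(1 + 8/9) = 121*(17/9) = 2057/9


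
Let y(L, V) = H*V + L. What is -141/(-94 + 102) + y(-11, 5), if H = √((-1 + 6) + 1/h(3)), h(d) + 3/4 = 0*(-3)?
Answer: -229/8 + 5*√33/3 ≈ -19.051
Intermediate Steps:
h(d) = -¾ (h(d) = -¾ + 0*(-3) = -¾ + 0 = -¾)
H = √33/3 (H = √((-1 + 6) + 1/(-¾)) = √(5 - 4/3) = √(11/3) = √33/3 ≈ 1.9149)
y(L, V) = L + V*√33/3 (y(L, V) = (√33/3)*V + L = V*√33/3 + L = L + V*√33/3)
-141/(-94 + 102) + y(-11, 5) = -141/(-94 + 102) + (-11 + (⅓)*5*√33) = -141/8 + (-11 + 5*√33/3) = -229/8 + 5*√33/3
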